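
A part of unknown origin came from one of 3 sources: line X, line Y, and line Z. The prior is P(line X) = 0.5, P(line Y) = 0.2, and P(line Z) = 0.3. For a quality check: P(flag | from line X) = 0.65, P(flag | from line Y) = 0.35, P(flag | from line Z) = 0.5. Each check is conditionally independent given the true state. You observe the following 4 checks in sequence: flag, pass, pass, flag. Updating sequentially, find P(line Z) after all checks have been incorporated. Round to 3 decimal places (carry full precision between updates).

0.341

After 'flag': normaliser = 0.65·0.5000 + 0.35·0.2000 + 0.5·0.3000; P(line X) ≈ 0.5963, P(line Y) ≈ 0.1284, P(line Z) ≈ 0.2752
After 'pass': normaliser = 0.35·0.5963 + 0.65·0.1284 + 0.5·0.2752; P(line X) ≈ 0.4856, P(line Y) ≈ 0.1942, P(line Z) ≈ 0.3202
After 'pass': normaliser = 0.35·0.4856 + 0.65·0.1942 + 0.5·0.3202; P(line X) ≈ 0.3725, P(line Y) ≈ 0.2767, P(line Z) ≈ 0.3508
After 'flag': normaliser = 0.65·0.3725 + 0.35·0.2767 + 0.5·0.3508; P(line X) ≈ 0.4707, P(line Y) ≈ 0.1883, P(line Z) ≈ 0.3410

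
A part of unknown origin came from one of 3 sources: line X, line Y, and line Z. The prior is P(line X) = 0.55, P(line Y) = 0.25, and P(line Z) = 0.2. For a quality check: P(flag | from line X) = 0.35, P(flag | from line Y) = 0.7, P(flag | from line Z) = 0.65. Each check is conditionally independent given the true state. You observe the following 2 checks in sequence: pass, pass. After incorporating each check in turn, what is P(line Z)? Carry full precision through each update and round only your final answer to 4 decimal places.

Each posterior becomes the prior for the next update.
After 'pass': normaliser = 0.65·0.5500 + 0.3·0.2500 + 0.35·0.2000; P(line X) ≈ 0.7114, P(line Y) ≈ 0.1493, P(line Z) ≈ 0.1393
After 'pass': normaliser = 0.65·0.7114 + 0.3·0.1493 + 0.35·0.1393; P(line X) ≈ 0.8318, P(line Y) ≈ 0.0805, P(line Z) ≈ 0.0877

0.0877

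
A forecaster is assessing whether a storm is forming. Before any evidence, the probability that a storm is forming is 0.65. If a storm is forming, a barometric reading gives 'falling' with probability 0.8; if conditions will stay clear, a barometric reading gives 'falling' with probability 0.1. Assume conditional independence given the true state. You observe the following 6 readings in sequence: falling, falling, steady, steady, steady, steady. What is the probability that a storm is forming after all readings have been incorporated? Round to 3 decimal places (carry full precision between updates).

After 'falling': P(storm) = 0.8·0.6500 / (0.8·0.6500 + 0.1·0.3500) ≈ 0.9369
After 'falling': P(storm) = 0.8·0.9369 / (0.8·0.9369 + 0.1·0.0631) ≈ 0.9917
After 'steady': P(storm) = 0.2·0.9917 / (0.2·0.9917 + 0.9·0.0083) ≈ 0.9635
After 'steady': P(storm) = 0.2·0.9635 / (0.2·0.9635 + 0.9·0.0365) ≈ 0.8544
After 'steady': P(storm) = 0.2·0.8544 / (0.2·0.8544 + 0.9·0.1456) ≈ 0.5660
After 'steady': P(storm) = 0.2·0.5660 / (0.2·0.5660 + 0.9·0.4340) ≈ 0.2247

0.225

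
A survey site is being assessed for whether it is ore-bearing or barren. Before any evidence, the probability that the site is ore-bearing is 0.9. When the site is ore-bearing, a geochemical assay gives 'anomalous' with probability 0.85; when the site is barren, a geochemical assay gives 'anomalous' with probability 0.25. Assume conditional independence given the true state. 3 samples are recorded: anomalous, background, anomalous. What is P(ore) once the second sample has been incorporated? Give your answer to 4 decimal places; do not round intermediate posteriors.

Each posterior becomes the prior for the next update.
After 'anomalous': P(ore) = 0.85·0.9000 / (0.85·0.9000 + 0.25·0.1000) ≈ 0.9684
After 'background': P(ore) = 0.15·0.9684 / (0.15·0.9684 + 0.75·0.0316) ≈ 0.8596

0.8596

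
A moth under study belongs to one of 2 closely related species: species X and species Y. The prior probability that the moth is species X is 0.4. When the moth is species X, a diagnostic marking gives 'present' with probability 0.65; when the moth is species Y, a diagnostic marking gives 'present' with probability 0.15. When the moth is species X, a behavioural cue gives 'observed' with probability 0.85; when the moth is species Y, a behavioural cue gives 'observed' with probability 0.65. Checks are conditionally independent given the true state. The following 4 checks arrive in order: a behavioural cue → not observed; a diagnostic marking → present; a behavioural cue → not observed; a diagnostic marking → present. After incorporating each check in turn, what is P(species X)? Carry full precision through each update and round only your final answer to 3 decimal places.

Apply Bayes' rule sequentially, carrying P(species X) forward.
After a behavioural cue='not observed': P(species X) = 0.15·0.4000 / (0.15·0.4000 + 0.35·0.6000) ≈ 0.2222
After a diagnostic marking='present': P(species X) = 0.65·0.2222 / (0.65·0.2222 + 0.15·0.7778) ≈ 0.5532
After a behavioural cue='not observed': P(species X) = 0.15·0.5532 / (0.15·0.5532 + 0.35·0.4468) ≈ 0.3467
After a diagnostic marking='present': P(species X) = 0.65·0.3467 / (0.65·0.3467 + 0.15·0.6533) ≈ 0.6969

0.697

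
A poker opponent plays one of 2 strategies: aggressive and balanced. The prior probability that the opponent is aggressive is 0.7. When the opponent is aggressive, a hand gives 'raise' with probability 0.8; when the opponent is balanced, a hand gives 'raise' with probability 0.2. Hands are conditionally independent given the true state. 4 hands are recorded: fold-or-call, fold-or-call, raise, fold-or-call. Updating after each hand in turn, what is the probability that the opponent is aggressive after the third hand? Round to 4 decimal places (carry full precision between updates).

0.3684

Each posterior becomes the prior for the next update.
After 'fold-or-call': P(aggressive) = 0.2·0.7000 / (0.2·0.7000 + 0.8·0.3000) ≈ 0.3684
After 'fold-or-call': P(aggressive) = 0.2·0.3684 / (0.2·0.3684 + 0.8·0.6316) ≈ 0.1273
After 'raise': P(aggressive) = 0.8·0.1273 / (0.8·0.1273 + 0.2·0.8727) ≈ 0.3684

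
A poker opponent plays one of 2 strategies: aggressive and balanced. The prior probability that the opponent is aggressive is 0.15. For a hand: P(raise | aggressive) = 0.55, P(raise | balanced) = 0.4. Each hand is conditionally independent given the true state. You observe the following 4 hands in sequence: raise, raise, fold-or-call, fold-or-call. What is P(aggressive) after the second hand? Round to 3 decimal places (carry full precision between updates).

0.250

After 'raise': P(aggressive) = 0.55·0.1500 / (0.55·0.1500 + 0.4·0.8500) ≈ 0.1953
After 'raise': P(aggressive) = 0.55·0.1953 / (0.55·0.1953 + 0.4·0.8047) ≈ 0.2502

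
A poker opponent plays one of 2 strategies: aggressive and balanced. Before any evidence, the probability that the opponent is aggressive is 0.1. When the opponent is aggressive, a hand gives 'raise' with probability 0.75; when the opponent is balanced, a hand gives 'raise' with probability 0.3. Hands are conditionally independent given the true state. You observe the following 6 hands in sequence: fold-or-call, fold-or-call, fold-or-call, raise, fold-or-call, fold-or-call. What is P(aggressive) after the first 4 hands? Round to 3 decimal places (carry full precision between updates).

0.012

Each posterior becomes the prior for the next update.
After 'fold-or-call': P(aggressive) = 0.25·0.1000 / (0.25·0.1000 + 0.7·0.9000) ≈ 0.0382
After 'fold-or-call': P(aggressive) = 0.25·0.0382 / (0.25·0.0382 + 0.7·0.9618) ≈ 0.0140
After 'fold-or-call': P(aggressive) = 0.25·0.0140 / (0.25·0.0140 + 0.7·0.9860) ≈ 0.0050
After 'raise': P(aggressive) = 0.75·0.0050 / (0.75·0.0050 + 0.3·0.9950) ≈ 0.0125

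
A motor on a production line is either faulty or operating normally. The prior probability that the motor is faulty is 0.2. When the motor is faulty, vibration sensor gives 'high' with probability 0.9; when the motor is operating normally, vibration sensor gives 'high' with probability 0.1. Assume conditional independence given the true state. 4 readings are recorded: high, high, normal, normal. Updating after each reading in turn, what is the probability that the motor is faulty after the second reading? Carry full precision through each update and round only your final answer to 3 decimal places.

0.953

After 'high': P(faulty) = 0.9·0.2000 / (0.9·0.2000 + 0.1·0.8000) ≈ 0.6923
After 'high': P(faulty) = 0.9·0.6923 / (0.9·0.6923 + 0.1·0.3077) ≈ 0.9529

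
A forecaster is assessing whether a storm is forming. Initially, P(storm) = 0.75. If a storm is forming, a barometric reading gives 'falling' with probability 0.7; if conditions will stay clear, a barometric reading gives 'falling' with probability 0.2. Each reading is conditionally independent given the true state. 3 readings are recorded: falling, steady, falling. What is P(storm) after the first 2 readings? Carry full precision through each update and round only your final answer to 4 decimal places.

After 'falling': P(storm) = 0.7·0.7500 / (0.7·0.7500 + 0.2·0.2500) ≈ 0.9130
After 'steady': P(storm) = 0.3·0.9130 / (0.3·0.9130 + 0.8·0.0870) ≈ 0.7975

0.7975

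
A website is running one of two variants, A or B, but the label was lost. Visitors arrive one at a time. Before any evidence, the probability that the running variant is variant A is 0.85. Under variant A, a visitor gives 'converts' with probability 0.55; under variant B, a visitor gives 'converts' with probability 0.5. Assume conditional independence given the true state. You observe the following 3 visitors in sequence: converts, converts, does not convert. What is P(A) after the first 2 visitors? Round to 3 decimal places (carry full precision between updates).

Each posterior becomes the prior for the next update.
After 'converts': P(A) = 0.55·0.8500 / (0.55·0.8500 + 0.5·0.1500) ≈ 0.8618
After 'converts': P(A) = 0.55·0.8618 / (0.55·0.8618 + 0.5·0.1382) ≈ 0.8727

0.873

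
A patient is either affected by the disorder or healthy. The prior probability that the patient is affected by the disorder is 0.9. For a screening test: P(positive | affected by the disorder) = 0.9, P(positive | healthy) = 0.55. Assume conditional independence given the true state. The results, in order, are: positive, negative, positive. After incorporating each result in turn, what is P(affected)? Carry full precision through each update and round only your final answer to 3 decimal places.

0.843

Each posterior becomes the prior for the next update.
After 'positive': P(affected) = 0.9·0.9000 / (0.9·0.9000 + 0.55·0.1000) ≈ 0.9364
After 'negative': P(affected) = 0.1·0.9364 / (0.1·0.9364 + 0.45·0.0636) ≈ 0.7660
After 'positive': P(affected) = 0.9·0.7660 / (0.9·0.7660 + 0.55·0.2340) ≈ 0.8427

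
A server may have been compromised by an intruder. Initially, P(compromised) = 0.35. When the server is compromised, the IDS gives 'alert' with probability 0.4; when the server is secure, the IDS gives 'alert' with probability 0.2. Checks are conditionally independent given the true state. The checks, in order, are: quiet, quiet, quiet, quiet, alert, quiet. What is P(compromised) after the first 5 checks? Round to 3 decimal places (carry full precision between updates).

0.254

After 'quiet': P(compromised) = 0.6·0.3500 / (0.6·0.3500 + 0.8·0.6500) ≈ 0.2877
After 'quiet': P(compromised) = 0.6·0.2877 / (0.6·0.2877 + 0.8·0.7123) ≈ 0.2325
After 'quiet': P(compromised) = 0.6·0.2325 / (0.6·0.2325 + 0.8·0.7675) ≈ 0.1851
After 'quiet': P(compromised) = 0.6·0.1851 / (0.6·0.1851 + 0.8·0.8149) ≈ 0.1456
After 'alert': P(compromised) = 0.4·0.1456 / (0.4·0.1456 + 0.2·0.8544) ≈ 0.2541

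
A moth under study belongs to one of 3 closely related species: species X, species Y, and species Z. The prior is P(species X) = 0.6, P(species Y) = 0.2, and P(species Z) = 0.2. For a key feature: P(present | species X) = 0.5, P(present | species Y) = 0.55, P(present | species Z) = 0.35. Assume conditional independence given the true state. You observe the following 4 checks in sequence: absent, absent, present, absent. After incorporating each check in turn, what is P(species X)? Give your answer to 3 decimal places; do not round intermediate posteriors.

After 'absent': normaliser = 0.5·0.6000 + 0.45·0.2000 + 0.65·0.2000; P(species X) ≈ 0.5769, P(species Y) ≈ 0.1731, P(species Z) ≈ 0.2500
After 'absent': normaliser = 0.5·0.5769 + 0.45·0.1731 + 0.65·0.2500; P(species X) ≈ 0.5455, P(species Y) ≈ 0.1473, P(species Z) ≈ 0.3073
After 'present': normaliser = 0.5·0.5455 + 0.55·0.1473 + 0.35·0.3073; P(species X) ≈ 0.5912, P(species Y) ≈ 0.1756, P(species Z) ≈ 0.2331
After 'absent': normaliser = 0.5·0.5912 + 0.45·0.1756 + 0.65·0.2331; P(species X) ≈ 0.5618, P(species Y) ≈ 0.1502, P(species Z) ≈ 0.2880

0.562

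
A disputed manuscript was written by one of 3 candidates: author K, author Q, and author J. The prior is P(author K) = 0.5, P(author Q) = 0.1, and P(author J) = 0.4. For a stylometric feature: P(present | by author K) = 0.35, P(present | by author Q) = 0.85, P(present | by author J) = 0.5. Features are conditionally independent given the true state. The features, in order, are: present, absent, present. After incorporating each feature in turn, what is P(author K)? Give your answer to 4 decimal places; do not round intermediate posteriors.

0.3956

After 'present': normaliser = 0.35·0.5000 + 0.85·0.1000 + 0.5·0.4000; P(author K) ≈ 0.3804, P(author Q) ≈ 0.1848, P(author J) ≈ 0.4348
After 'absent': normaliser = 0.65·0.3804 + 0.15·0.1848 + 0.5·0.4348; P(author K) ≈ 0.5022, P(author Q) ≈ 0.0563, P(author J) ≈ 0.4415
After 'present': normaliser = 0.35·0.5022 + 0.85·0.0563 + 0.5·0.4415; P(author K) ≈ 0.3956, P(author Q) ≈ 0.1077, P(author J) ≈ 0.4968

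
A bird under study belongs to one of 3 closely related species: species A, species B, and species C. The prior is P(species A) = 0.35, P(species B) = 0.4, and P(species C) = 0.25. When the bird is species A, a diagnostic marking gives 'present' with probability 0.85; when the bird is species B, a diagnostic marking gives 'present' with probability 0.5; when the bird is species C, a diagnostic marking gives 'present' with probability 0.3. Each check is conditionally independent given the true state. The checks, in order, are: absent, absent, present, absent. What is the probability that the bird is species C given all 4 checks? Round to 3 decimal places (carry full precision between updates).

Each posterior becomes the prior for the next update.
After 'absent': normaliser = 0.15·0.3500 + 0.5·0.4000 + 0.7·0.2500; P(species A) ≈ 0.1228, P(species B) ≈ 0.4678, P(species C) ≈ 0.4094
After 'absent': normaliser = 0.15·0.1228 + 0.5·0.4678 + 0.7·0.4094; P(species A) ≈ 0.0342, P(species B) ≈ 0.4341, P(species C) ≈ 0.5317
After 'present': normaliser = 0.85·0.0342 + 0.5·0.4341 + 0.3·0.5317; P(species A) ≈ 0.0716, P(species B) ≈ 0.5351, P(species C) ≈ 0.3933
After 'absent': normaliser = 0.15·0.0716 + 0.5·0.5351 + 0.7·0.3933; P(species A) ≈ 0.0194, P(species B) ≈ 0.4833, P(species C) ≈ 0.4973

0.497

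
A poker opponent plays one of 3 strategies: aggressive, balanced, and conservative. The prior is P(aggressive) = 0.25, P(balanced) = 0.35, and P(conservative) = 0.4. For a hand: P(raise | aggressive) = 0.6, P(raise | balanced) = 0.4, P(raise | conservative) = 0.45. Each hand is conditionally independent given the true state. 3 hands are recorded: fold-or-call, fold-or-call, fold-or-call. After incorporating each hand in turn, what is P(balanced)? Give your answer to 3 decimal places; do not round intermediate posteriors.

0.478

Apply Bayes' rule sequentially, carrying P(balanced) forward.
After 'fold-or-call': normaliser = 0.4·0.2500 + 0.6·0.3500 + 0.55·0.4000; P(aggressive) ≈ 0.1887, P(balanced) ≈ 0.3962, P(conservative) ≈ 0.4151
After 'fold-or-call': normaliser = 0.4·0.1887 + 0.6·0.3962 + 0.55·0.4151; P(aggressive) ≈ 0.1394, P(balanced) ≈ 0.4390, P(conservative) ≈ 0.4216
After 'fold-or-call': normaliser = 0.4·0.1394 + 0.6·0.4390 + 0.55·0.4216; P(aggressive) ≈ 0.1012, P(balanced) ≈ 0.4780, P(conservative) ≈ 0.4208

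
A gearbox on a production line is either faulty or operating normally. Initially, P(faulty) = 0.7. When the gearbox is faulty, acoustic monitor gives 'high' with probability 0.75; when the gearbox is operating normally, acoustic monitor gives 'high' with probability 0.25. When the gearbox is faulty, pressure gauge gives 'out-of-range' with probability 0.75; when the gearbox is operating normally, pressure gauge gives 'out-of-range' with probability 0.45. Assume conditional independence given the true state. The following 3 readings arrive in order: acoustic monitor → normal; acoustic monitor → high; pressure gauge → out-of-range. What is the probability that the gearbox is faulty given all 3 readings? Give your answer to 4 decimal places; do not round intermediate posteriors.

0.7955

Apply Bayes' rule sequentially, carrying P(faulty) forward.
After acoustic monitor='normal': P(faulty) = 0.25·0.7000 / (0.25·0.7000 + 0.75·0.3000) ≈ 0.4375
After acoustic monitor='high': P(faulty) = 0.75·0.4375 / (0.75·0.4375 + 0.25·0.5625) ≈ 0.7000
After pressure gauge='out-of-range': P(faulty) = 0.75·0.7000 / (0.75·0.7000 + 0.45·0.3000) ≈ 0.7955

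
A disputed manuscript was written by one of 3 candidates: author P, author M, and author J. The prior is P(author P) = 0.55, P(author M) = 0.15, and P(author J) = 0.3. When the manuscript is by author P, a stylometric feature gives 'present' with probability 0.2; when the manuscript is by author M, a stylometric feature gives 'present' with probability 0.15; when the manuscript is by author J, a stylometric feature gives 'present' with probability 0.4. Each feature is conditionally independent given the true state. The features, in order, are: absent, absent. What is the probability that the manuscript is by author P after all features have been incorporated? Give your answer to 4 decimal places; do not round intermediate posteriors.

Apply Bayes' rule sequentially, carrying P(author P) forward.
After 'absent': normaliser = 0.8·0.5500 + 0.85·0.1500 + 0.6·0.3000; P(author P) ≈ 0.5886, P(author M) ≈ 0.1706, P(author J) ≈ 0.2408
After 'absent': normaliser = 0.8·0.5886 + 0.85·0.1706 + 0.6·0.2408; P(author P) ≈ 0.6193, P(author M) ≈ 0.1907, P(author J) ≈ 0.1900

0.6193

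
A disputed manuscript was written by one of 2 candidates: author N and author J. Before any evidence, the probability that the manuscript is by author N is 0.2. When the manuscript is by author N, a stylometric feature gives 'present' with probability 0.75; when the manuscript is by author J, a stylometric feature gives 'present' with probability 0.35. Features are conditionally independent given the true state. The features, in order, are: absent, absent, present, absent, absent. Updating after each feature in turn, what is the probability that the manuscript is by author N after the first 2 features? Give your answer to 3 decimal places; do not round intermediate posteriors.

0.036

After 'absent': P(author N) = 0.25·0.2000 / (0.25·0.2000 + 0.65·0.8000) ≈ 0.0877
After 'absent': P(author N) = 0.25·0.0877 / (0.25·0.0877 + 0.65·0.9123) ≈ 0.0357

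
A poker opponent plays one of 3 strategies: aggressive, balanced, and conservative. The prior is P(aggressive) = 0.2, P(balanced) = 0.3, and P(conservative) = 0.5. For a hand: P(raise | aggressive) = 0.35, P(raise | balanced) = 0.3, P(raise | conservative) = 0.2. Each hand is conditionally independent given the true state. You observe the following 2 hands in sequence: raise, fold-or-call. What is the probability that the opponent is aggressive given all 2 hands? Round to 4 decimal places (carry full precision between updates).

Each posterior becomes the prior for the next update.
After 'raise': normaliser = 0.35·0.2000 + 0.3·0.3000 + 0.2·0.5000; P(aggressive) ≈ 0.2692, P(balanced) ≈ 0.3462, P(conservative) ≈ 0.3846
After 'fold-or-call': normaliser = 0.65·0.2692 + 0.7·0.3462 + 0.8·0.3846; P(aggressive) ≈ 0.2414, P(balanced) ≈ 0.3342, P(conservative) ≈ 0.4244

0.2414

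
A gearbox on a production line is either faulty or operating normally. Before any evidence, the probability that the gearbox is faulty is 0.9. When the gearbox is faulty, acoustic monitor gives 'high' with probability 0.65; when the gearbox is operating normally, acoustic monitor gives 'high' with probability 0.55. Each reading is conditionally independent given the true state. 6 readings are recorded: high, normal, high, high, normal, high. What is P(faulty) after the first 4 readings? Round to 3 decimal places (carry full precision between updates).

After 'high': P(faulty) = 0.65·0.9000 / (0.65·0.9000 + 0.55·0.1000) ≈ 0.9141
After 'normal': P(faulty) = 0.35·0.9141 / (0.35·0.9141 + 0.45·0.0859) ≈ 0.8922
After 'high': P(faulty) = 0.65·0.8922 / (0.65·0.8922 + 0.55·0.1078) ≈ 0.9072
After 'high': P(faulty) = 0.65·0.9072 / (0.65·0.9072 + 0.55·0.0928) ≈ 0.9203

0.920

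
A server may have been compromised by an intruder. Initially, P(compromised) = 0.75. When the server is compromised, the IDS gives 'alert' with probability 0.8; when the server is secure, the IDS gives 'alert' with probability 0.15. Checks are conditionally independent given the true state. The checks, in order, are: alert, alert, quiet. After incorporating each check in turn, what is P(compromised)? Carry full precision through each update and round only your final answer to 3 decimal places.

After 'alert': P(compromised) = 0.8·0.7500 / (0.8·0.7500 + 0.15·0.2500) ≈ 0.9412
After 'alert': P(compromised) = 0.8·0.9412 / (0.8·0.9412 + 0.15·0.0588) ≈ 0.9884
After 'quiet': P(compromised) = 0.2·0.9884 / (0.2·0.9884 + 0.85·0.0116) ≈ 0.9526

0.953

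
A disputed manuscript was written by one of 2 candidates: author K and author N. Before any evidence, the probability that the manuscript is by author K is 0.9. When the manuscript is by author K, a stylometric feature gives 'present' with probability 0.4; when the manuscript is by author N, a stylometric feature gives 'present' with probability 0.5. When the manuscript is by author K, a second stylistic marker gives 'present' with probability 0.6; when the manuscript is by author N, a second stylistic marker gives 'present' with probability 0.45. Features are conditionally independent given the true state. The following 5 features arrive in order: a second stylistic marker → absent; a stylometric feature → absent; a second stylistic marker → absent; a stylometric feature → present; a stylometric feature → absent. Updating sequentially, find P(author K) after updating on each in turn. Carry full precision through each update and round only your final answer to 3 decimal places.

After a second stylistic marker='absent': P(author K) = 0.4·0.9000 / (0.4·0.9000 + 0.55·0.1000) ≈ 0.8675
After a stylometric feature='absent': P(author K) = 0.6·0.8675 / (0.6·0.8675 + 0.5·0.1325) ≈ 0.8871
After a second stylistic marker='absent': P(author K) = 0.4·0.8871 / (0.4·0.8871 + 0.55·0.1129) ≈ 0.8510
After a stylometric feature='present': P(author K) = 0.4·0.8510 / (0.4·0.8510 + 0.5·0.1490) ≈ 0.8205
After a stylometric feature='absent': P(author K) = 0.6·0.8205 / (0.6·0.8205 + 0.5·0.1795) ≈ 0.8458

0.846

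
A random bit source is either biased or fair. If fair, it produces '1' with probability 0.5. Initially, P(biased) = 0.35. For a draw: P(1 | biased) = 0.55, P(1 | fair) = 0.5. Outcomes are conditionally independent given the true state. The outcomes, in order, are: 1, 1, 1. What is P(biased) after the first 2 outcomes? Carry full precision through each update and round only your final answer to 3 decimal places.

0.395

After '1': P(biased) = 0.55·0.3500 / (0.55·0.3500 + 0.5·0.6500) ≈ 0.3720
After '1': P(biased) = 0.55·0.3720 / (0.55·0.3720 + 0.5·0.6280) ≈ 0.3945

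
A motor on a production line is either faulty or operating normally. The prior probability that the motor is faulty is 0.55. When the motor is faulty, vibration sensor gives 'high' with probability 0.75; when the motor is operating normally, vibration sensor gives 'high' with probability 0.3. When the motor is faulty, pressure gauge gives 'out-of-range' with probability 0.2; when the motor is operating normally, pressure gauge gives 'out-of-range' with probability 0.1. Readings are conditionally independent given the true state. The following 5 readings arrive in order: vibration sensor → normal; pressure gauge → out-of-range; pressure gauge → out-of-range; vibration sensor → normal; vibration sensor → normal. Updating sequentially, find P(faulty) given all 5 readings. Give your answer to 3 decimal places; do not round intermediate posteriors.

Each posterior becomes the prior for the next update.
After vibration sensor='normal': P(faulty) = 0.25·0.5500 / (0.25·0.5500 + 0.7·0.4500) ≈ 0.3039
After pressure gauge='out-of-range': P(faulty) = 0.2·0.3039 / (0.2·0.3039 + 0.1·0.6961) ≈ 0.4661
After pressure gauge='out-of-range': P(faulty) = 0.2·0.4661 / (0.2·0.4661 + 0.1·0.5339) ≈ 0.6358
After vibration sensor='normal': P(faulty) = 0.25·0.6358 / (0.25·0.6358 + 0.7·0.3642) ≈ 0.3841
After vibration sensor='normal': P(faulty) = 0.25·0.3841 / (0.25·0.3841 + 0.7·0.6159) ≈ 0.1821

0.182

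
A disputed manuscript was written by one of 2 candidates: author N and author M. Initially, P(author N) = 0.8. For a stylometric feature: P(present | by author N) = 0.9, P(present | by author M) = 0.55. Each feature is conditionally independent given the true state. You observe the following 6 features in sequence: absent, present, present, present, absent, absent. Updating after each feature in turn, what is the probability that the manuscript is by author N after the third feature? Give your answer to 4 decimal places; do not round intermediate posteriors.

After 'absent': P(author N) = 0.1·0.8000 / (0.1·0.8000 + 0.45·0.2000) ≈ 0.4706
After 'present': P(author N) = 0.9·0.4706 / (0.9·0.4706 + 0.55·0.5294) ≈ 0.5926
After 'present': P(author N) = 0.9·0.5926 / (0.9·0.5926 + 0.55·0.4074) ≈ 0.7042

0.7042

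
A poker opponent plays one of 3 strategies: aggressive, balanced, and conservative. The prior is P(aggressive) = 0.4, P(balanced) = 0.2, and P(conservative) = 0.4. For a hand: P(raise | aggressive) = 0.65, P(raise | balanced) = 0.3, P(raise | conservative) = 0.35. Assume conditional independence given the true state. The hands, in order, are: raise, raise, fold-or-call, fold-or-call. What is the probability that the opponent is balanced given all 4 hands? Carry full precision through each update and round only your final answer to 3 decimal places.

0.176

Apply Bayes' rule sequentially, carrying P(balanced) forward.
After 'raise': normaliser = 0.65·0.4000 + 0.3·0.2000 + 0.35·0.4000; P(aggressive) ≈ 0.5652, P(balanced) ≈ 0.1304, P(conservative) ≈ 0.3043
After 'raise': normaliser = 0.65·0.5652 + 0.3·0.1304 + 0.35·0.3043; P(aggressive) ≈ 0.7161, P(balanced) ≈ 0.0763, P(conservative) ≈ 0.2076
After 'fold-or-call': normaliser = 0.35·0.7161 + 0.7·0.0763 + 0.65·0.2076; P(aggressive) ≈ 0.5709, P(balanced) ≈ 0.1216, P(conservative) ≈ 0.3074
After 'fold-or-call': normaliser = 0.35·0.5709 + 0.7·0.1216 + 0.65·0.3074; P(aggressive) ≈ 0.4122, P(balanced) ≈ 0.1756, P(conservative) ≈ 0.4122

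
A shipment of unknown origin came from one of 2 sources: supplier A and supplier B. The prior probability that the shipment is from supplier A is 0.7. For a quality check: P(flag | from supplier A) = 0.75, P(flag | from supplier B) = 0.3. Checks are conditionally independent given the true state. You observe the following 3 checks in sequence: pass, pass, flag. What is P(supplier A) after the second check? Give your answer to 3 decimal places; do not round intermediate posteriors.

After 'pass': P(supplier A) = 0.25·0.7000 / (0.25·0.7000 + 0.7·0.3000) ≈ 0.4545
After 'pass': P(supplier A) = 0.25·0.4545 / (0.25·0.4545 + 0.7·0.5455) ≈ 0.2294

0.229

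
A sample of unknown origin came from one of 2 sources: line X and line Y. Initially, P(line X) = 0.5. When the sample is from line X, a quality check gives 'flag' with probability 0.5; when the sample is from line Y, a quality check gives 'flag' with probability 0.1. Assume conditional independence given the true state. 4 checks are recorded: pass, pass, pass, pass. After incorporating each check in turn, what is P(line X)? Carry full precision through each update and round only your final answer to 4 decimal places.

0.0870

After 'pass': P(line X) = 0.5·0.5000 / (0.5·0.5000 + 0.9·0.5000) ≈ 0.3571
After 'pass': P(line X) = 0.5·0.3571 / (0.5·0.3571 + 0.9·0.6429) ≈ 0.2358
After 'pass': P(line X) = 0.5·0.2358 / (0.5·0.2358 + 0.9·0.7642) ≈ 0.1464
After 'pass': P(line X) = 0.5·0.1464 / (0.5·0.1464 + 0.9·0.8536) ≈ 0.0870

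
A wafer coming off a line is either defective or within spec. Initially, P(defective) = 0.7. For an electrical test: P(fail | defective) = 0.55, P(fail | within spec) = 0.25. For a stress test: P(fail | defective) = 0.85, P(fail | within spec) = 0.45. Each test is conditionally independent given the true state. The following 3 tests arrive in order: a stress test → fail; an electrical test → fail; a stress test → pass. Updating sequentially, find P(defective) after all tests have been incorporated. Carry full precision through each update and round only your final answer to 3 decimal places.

Each posterior becomes the prior for the next update.
After a stress test='fail': P(defective) = 0.85·0.7000 / (0.85·0.7000 + 0.45·0.3000) ≈ 0.8151
After an electrical test='fail': P(defective) = 0.55·0.8151 / (0.55·0.8151 + 0.25·0.1849) ≈ 0.9065
After a stress test='pass': P(defective) = 0.15·0.9065 / (0.15·0.9065 + 0.55·0.0935) ≈ 0.7256

0.726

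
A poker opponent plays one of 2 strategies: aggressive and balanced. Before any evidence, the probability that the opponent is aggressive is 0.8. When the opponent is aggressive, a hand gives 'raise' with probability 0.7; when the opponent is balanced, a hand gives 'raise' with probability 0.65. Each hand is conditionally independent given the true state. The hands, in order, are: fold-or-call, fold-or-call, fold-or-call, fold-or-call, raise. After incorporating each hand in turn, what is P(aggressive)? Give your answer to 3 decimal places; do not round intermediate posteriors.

After 'fold-or-call': P(aggressive) = 0.3·0.8000 / (0.3·0.8000 + 0.35·0.2000) ≈ 0.7742
After 'fold-or-call': P(aggressive) = 0.3·0.7742 / (0.3·0.7742 + 0.35·0.2258) ≈ 0.7461
After 'fold-or-call': P(aggressive) = 0.3·0.7461 / (0.3·0.7461 + 0.35·0.2539) ≈ 0.7158
After 'fold-or-call': P(aggressive) = 0.3·0.7158 / (0.3·0.7158 + 0.35·0.2842) ≈ 0.6835
After 'raise': P(aggressive) = 0.7·0.6835 / (0.7·0.6835 + 0.65·0.3165) ≈ 0.6993

0.699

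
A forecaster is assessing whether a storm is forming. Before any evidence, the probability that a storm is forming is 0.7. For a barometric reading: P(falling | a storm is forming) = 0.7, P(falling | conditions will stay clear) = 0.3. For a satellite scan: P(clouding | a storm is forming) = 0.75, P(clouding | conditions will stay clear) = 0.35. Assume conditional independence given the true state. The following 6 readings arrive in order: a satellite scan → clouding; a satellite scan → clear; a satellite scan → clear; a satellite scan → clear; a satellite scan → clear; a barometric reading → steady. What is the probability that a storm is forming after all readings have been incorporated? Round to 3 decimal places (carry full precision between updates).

0.045

After a satellite scan='clouding': P(storm) = 0.75·0.7000 / (0.75·0.7000 + 0.35·0.3000) ≈ 0.8333
After a satellite scan='clear': P(storm) = 0.25·0.8333 / (0.25·0.8333 + 0.65·0.1667) ≈ 0.6579
After a satellite scan='clear': P(storm) = 0.25·0.6579 / (0.25·0.6579 + 0.65·0.3421) ≈ 0.4252
After a satellite scan='clear': P(storm) = 0.25·0.4252 / (0.25·0.4252 + 0.65·0.5748) ≈ 0.2215
After a satellite scan='clear': P(storm) = 0.25·0.2215 / (0.25·0.2215 + 0.65·0.7785) ≈ 0.0986
After a barometric reading='steady': P(storm) = 0.3·0.0986 / (0.3·0.0986 + 0.7·0.9014) ≈ 0.0448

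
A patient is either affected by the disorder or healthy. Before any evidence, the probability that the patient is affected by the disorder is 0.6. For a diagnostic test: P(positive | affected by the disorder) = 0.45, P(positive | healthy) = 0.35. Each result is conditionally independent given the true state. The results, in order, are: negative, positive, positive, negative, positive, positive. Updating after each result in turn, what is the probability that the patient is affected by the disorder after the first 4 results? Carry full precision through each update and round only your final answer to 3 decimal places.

0.640

After 'negative': P(affected) = 0.55·0.6000 / (0.55·0.6000 + 0.65·0.4000) ≈ 0.5593
After 'positive': P(affected) = 0.45·0.5593 / (0.45·0.5593 + 0.35·0.4407) ≈ 0.6200
After 'positive': P(affected) = 0.45·0.6200 / (0.45·0.6200 + 0.35·0.3800) ≈ 0.6772
After 'negative': P(affected) = 0.55·0.6772 / (0.55·0.6772 + 0.65·0.3228) ≈ 0.6397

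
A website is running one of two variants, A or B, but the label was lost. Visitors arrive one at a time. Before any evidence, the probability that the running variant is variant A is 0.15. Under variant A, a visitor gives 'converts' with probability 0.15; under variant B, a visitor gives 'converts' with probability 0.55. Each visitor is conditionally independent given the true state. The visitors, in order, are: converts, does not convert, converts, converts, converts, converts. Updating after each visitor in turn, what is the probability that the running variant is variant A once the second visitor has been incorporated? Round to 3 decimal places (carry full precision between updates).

0.083

After 'converts': P(A) = 0.15·0.1500 / (0.15·0.1500 + 0.55·0.8500) ≈ 0.0459
After 'does not convert': P(A) = 0.85·0.0459 / (0.85·0.0459 + 0.45·0.9541) ≈ 0.0833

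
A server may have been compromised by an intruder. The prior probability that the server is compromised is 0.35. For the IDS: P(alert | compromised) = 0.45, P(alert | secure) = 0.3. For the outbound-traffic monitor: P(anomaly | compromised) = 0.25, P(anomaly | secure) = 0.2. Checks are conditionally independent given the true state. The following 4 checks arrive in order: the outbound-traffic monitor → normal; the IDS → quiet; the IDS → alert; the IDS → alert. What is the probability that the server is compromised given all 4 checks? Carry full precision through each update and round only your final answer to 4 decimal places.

0.4716

After the outbound-traffic monitor='normal': P(compromised) = 0.75·0.3500 / (0.75·0.3500 + 0.8·0.6500) ≈ 0.3355
After the IDS='quiet': P(compromised) = 0.55·0.3355 / (0.55·0.3355 + 0.7·0.6645) ≈ 0.2840
After the IDS='alert': P(compromised) = 0.45·0.2840 / (0.45·0.2840 + 0.3·0.7160) ≈ 0.3730
After the IDS='alert': P(compromised) = 0.45·0.3730 / (0.45·0.3730 + 0.3·0.6270) ≈ 0.4716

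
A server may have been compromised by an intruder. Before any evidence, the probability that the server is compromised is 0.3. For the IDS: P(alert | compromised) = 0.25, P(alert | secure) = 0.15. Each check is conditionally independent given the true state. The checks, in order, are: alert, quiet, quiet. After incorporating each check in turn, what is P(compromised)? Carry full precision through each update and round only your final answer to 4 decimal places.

After 'alert': P(compromised) = 0.25·0.3000 / (0.25·0.3000 + 0.15·0.7000) ≈ 0.4167
After 'quiet': P(compromised) = 0.75·0.4167 / (0.75·0.4167 + 0.85·0.5833) ≈ 0.3866
After 'quiet': P(compromised) = 0.75·0.3866 / (0.75·0.3866 + 0.85·0.6134) ≈ 0.3574

0.3574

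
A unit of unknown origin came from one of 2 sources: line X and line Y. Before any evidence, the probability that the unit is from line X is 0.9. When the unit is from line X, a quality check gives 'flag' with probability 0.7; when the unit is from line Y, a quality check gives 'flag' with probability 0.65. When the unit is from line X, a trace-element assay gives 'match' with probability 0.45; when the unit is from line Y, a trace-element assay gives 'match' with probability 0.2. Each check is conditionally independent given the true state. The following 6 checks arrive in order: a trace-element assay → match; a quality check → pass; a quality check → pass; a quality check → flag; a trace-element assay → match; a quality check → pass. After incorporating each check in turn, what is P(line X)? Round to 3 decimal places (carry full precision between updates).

After a trace-element assay='match': P(line X) = 0.45·0.9000 / (0.45·0.9000 + 0.2·0.1000) ≈ 0.9529
After a quality check='pass': P(line X) = 0.3·0.9529 / (0.3·0.9529 + 0.35·0.0471) ≈ 0.9455
After a quality check='pass': P(line X) = 0.3·0.9455 / (0.3·0.9455 + 0.35·0.0545) ≈ 0.9370
After a quality check='flag': P(line X) = 0.7·0.9370 / (0.7·0.9370 + 0.65·0.0630) ≈ 0.9413
After a trace-element assay='match': P(line X) = 0.45·0.9413 / (0.45·0.9413 + 0.2·0.0587) ≈ 0.9730
After a quality check='pass': P(line X) = 0.3·0.9730 / (0.3·0.9730 + 0.35·0.0270) ≈ 0.9687

0.969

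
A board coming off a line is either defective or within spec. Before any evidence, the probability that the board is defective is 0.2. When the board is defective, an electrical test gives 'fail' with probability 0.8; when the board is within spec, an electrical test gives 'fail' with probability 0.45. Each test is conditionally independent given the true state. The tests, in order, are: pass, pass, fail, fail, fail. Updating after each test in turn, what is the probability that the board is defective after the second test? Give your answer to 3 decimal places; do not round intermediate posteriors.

After 'pass': P(defective) = 0.2·0.2000 / (0.2·0.2000 + 0.55·0.8000) ≈ 0.0833
After 'pass': P(defective) = 0.2·0.0833 / (0.2·0.0833 + 0.55·0.9167) ≈ 0.0320

0.032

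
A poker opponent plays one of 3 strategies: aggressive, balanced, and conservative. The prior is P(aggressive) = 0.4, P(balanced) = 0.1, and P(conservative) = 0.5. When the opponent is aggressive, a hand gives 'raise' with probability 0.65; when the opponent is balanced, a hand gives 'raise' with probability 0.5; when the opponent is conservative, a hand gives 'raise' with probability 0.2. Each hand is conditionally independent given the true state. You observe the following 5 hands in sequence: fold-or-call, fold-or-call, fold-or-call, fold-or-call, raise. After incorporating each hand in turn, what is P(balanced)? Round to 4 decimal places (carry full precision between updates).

Apply Bayes' rule sequentially, carrying P(balanced) forward.
After 'fold-or-call': normaliser = 0.35·0.4000 + 0.5·0.1000 + 0.8·0.5000; P(aggressive) ≈ 0.2373, P(balanced) ≈ 0.0847, P(conservative) ≈ 0.6780
After 'fold-or-call': normaliser = 0.35·0.2373 + 0.5·0.0847 + 0.8·0.6780; P(aggressive) ≈ 0.1244, P(balanced) ≈ 0.0635, P(conservative) ≈ 0.8122
After 'fold-or-call': normaliser = 0.35·0.1244 + 0.5·0.0635 + 0.8·0.8122; P(aggressive) ≈ 0.0600, P(balanced) ≈ 0.0438, P(conservative) ≈ 0.8962
After 'fold-or-call': normaliser = 0.35·0.0600 + 0.5·0.0438 + 0.8·0.8962; P(aggressive) ≈ 0.0277, P(balanced) ≈ 0.0288, P(conservative) ≈ 0.9436
After 'raise': normaliser = 0.65·0.0277 + 0.5·0.0288 + 0.2·0.9436; P(aggressive) ≈ 0.0813, P(balanced) ≈ 0.0651, P(conservative) ≈ 0.8536

0.0651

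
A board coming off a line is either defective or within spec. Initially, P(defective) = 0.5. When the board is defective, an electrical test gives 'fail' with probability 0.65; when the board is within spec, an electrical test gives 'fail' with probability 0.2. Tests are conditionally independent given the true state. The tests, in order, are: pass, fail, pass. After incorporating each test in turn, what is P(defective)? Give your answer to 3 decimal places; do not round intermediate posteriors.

After 'pass': P(defective) = 0.35·0.5000 / (0.35·0.5000 + 0.8·0.5000) ≈ 0.3043
After 'fail': P(defective) = 0.65·0.3043 / (0.65·0.3043 + 0.2·0.6957) ≈ 0.5871
After 'pass': P(defective) = 0.35·0.5871 / (0.35·0.5871 + 0.8·0.4129) ≈ 0.3835

0.384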